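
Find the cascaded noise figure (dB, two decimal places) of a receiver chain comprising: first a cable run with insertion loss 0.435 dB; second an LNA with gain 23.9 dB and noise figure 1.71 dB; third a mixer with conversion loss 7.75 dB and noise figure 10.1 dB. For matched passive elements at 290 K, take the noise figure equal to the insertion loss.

2.25 dB

Convert to linear (a loss of L dB is a gain of −L dB): F_i = 10^(NF_i/10), G_i = 10^(G_i,dB/10)
  Stage 1: F_1 = 10^(0.435/10) = 1.105, G_1 = 10^(−0.435/10) = 0.9047
  Stage 2: F_2 = 10^(1.71/10) = 1.483, G_2 = 10^(23.9/10) = 245.5
  Stage 3: F_3 = 10^(10.1/10) = 10.23, G_3 = 10^(−7.75/10) = 0.1679
Friis cascade:
  F = 1.105 + (1.483 − 1)/0.9047 + (10.23 − 1)/222.1 = 1.680
NF = 10 log₁₀(1.680) = 2.25 dB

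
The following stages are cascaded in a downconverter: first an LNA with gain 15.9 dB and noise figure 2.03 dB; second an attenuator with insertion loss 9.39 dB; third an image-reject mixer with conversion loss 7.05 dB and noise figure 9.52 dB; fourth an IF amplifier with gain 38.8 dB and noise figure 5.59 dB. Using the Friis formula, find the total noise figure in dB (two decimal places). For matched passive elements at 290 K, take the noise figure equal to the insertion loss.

8.16 dB

Convert to linear (a loss of L dB is a gain of −L dB): F_i = 10^(NF_i/10), G_i = 10^(G_i,dB/10)
  Stage 1: F_1 = 10^(2.03/10) = 1.596, G_1 = 10^(15.9/10) = 38.90
  Stage 2: F_2 = 10^(9.39/10) = 8.690, G_2 = 10^(−9.39/10) = 0.1151
  Stage 3: F_3 = 10^(9.52/10) = 8.954, G_3 = 10^(−7.05/10) = 0.1972
  Stage 4: F_4 = 10^(5.59/10) = 3.622, G_4 = 10^(38.8/10) = 7586
Friis cascade:
  F = 1.596 + (8.690 − 1)/38.90 + (8.954 − 1)/4.477 + (3.622 − 1)/0.8831 = 6.540
NF = 10 log₁₀(6.540) = 8.16 dB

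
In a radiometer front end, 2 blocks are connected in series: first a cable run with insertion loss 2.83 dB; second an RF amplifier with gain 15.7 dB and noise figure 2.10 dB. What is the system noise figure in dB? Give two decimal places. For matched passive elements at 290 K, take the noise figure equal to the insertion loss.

4.93 dB

Convert to linear (a loss of L dB is a gain of −L dB): F_i = 10^(NF_i/10), G_i = 10^(G_i,dB/10)
  Stage 1: F_1 = 10^(2.83/10) = 1.919, G_1 = 10^(−2.83/10) = 0.5212
  Stage 2: F_2 = 10^(2.10/10) = 1.622, G_2 = 10^(15.7/10) = 37.15
Friis cascade:
  F = 1.919 + (1.622 − 1)/0.5212 = 3.112
NF = 10 log₁₀(3.112) = 4.93 dB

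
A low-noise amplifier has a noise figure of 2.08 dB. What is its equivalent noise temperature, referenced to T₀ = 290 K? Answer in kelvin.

178 K

F = 10^(2.08/10) = 1.61436
T_e = (F − 1)·T₀ = (1.61436 − 1) × 290 = 178 K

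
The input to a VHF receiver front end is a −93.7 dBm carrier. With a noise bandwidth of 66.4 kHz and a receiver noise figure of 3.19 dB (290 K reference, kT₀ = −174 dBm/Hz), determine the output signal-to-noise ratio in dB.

Noise floor: N = −174 + 10 log₁₀(B) + NF
10 log₁₀(6.64×10⁴) = 48.22 dB
N = −174 + 48.22 + 3.19 = −122.59 dBm
SNR = P_sig − N = −93.7 − (−122.59) = 28.89 dB → 28.9 dB

28.9 dB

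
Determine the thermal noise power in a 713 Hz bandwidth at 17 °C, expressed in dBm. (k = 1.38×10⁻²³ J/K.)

T = 17 °C + 273.15 = 290.15 K
P_n = kTB = 1.38×10⁻²³ × 290.15 × 7.13×10² = 2.85×10⁻¹⁸ W
In dBm: 10 log₁₀(2.85×10⁻¹⁸ / 10⁻³) = −145.4 dBm

−145.4 dBm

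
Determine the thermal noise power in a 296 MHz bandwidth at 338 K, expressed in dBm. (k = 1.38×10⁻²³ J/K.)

−88.6 dBm

P_n = kTB = 1.38×10⁻²³ × 338 × 2.96×10⁸ = 1.38×10⁻¹² W
In dBm: 10 log₁₀(1.38×10⁻¹² / 10⁻³) = −88.6 dBm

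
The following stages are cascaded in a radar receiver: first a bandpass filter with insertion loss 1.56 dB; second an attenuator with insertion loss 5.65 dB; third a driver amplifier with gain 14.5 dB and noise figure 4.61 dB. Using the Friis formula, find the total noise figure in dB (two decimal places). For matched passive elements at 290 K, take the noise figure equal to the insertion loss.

Convert to linear (a loss of L dB is a gain of −L dB): F_i = 10^(NF_i/10), G_i = 10^(G_i,dB/10)
  Stage 1: F_1 = 10^(1.56/10) = 1.432, G_1 = 10^(−1.56/10) = 0.6982
  Stage 2: F_2 = 10^(5.65/10) = 3.673, G_2 = 10^(−5.65/10) = 0.2723
  Stage 3: F_3 = 10^(4.61/10) = 2.891, G_3 = 10^(14.5/10) = 28.18
Friis cascade:
  F = 1.432 + (3.673 − 1)/0.6982 + (2.891 − 1)/0.1901 = 15.21
NF = 10 log₁₀(15.21) = 11.82 dB

11.82 dB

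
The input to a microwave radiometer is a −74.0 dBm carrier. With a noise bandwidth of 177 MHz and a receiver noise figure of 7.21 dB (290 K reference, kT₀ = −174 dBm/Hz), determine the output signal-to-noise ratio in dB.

10.3 dB

Noise floor: N = −174 + 10 log₁₀(B) + NF
10 log₁₀(1.77×10⁸) = 82.48 dB
N = −174 + 82.48 + 7.21 = −84.31 dBm
SNR = P_sig − N = −74.0 − (−84.31) = 10.31 dB → 10.3 dB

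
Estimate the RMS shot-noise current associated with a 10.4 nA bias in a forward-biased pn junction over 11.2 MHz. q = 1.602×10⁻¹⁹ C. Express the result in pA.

193 pA

I_n = √(2qI·B)
2qI·B = 2 × 1.602×10⁻¹⁹ × 1.04×10⁻⁸ × 1.12×10⁷ = 3.73×10⁻²⁰ A²
I_n = √(3.73×10⁻²⁰) = 1.93×10⁻¹⁰ A = 193 pA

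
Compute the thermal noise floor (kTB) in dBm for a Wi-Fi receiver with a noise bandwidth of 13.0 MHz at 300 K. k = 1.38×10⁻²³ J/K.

P_n = kTB = 1.38×10⁻²³ × 300 × 1.30×10⁷ = 5.38×10⁻¹⁴ W
In dBm: 10 log₁₀(5.38×10⁻¹⁴ / 10⁻³) = −102.7 dBm

−102.7 dBm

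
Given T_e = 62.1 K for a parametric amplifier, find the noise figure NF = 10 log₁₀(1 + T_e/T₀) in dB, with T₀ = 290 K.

F = 1 + T_e/T₀ = 1 + 62.1/290 = 1.21414
NF = 10 log₁₀(1.21414) = 0.843 dB

0.843 dB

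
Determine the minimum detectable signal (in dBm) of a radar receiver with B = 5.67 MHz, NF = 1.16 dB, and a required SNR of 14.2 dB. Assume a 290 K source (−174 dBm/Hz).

Sensitivity = −174 + 10 log₁₀(B) + NF + SNR_min
= −174 + 67.54 + 1.16 + 14.2
= −91.10 dBm → −91.1 dBm

−91.1 dBm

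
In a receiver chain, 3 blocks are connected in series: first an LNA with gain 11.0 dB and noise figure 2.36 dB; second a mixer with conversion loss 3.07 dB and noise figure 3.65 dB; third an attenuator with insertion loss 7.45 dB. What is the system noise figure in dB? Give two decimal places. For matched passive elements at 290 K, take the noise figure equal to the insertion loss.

Convert to linear (a loss of L dB is a gain of −L dB): F_i = 10^(NF_i/10), G_i = 10^(G_i,dB/10)
  Stage 1: F_1 = 10^(2.36/10) = 1.722, G_1 = 10^(11.0/10) = 12.59
  Stage 2: F_2 = 10^(3.65/10) = 2.317, G_2 = 10^(−3.07/10) = 0.4932
  Stage 3: F_3 = 10^(7.45/10) = 5.559, G_3 = 10^(−7.45/10) = 0.1799
Friis cascade:
  F = 1.722 + (2.317 − 1)/12.59 + (5.559 − 1)/6.209 = 2.561
NF = 10 log₁₀(2.561) = 4.08 dB

4.08 dB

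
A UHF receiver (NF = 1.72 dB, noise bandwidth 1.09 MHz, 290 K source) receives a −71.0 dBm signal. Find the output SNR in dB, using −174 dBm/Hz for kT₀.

40.9 dB

Noise floor: N = −174 + 10 log₁₀(B) + NF
10 log₁₀(1.09×10⁶) = 60.37 dB
N = −174 + 60.37 + 1.72 = −111.91 dBm
SNR = P_sig − N = −71.0 − (−111.91) = 40.91 dB → 40.9 dB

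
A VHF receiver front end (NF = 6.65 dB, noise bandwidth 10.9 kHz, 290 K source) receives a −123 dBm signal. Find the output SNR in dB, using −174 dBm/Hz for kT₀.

Noise floor: N = −174 + 10 log₁₀(B) + NF
10 log₁₀(1.09×10⁴) = 40.37 dB
N = −174 + 40.37 + 6.65 = −126.98 dBm
SNR = P_sig − N = −123 − (−126.98) = 3.98 dB → 4.0 dB

4.0 dB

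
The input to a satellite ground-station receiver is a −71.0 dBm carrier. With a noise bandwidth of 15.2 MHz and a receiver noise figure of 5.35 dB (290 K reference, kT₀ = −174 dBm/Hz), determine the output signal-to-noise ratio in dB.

Noise floor: N = −174 + 10 log₁₀(B) + NF
10 log₁₀(1.52×10⁷) = 71.82 dB
N = −174 + 71.82 + 5.35 = −96.83 dBm
SNR = P_sig − N = −71.0 − (−96.83) = 25.83 dB → 25.8 dB

25.8 dB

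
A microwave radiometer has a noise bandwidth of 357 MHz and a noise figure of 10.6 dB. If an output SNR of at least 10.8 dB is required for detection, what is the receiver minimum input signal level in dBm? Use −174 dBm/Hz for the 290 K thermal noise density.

−67.1 dBm

Sensitivity = −174 + 10 log₁₀(B) + NF + SNR_min
= −174 + 85.53 + 10.6 + 10.8
= −67.07 dBm → −67.1 dBm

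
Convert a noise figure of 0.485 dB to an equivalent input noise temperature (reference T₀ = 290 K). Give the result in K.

F = 10^(0.485/10) = 1.11815
T_e = (F − 1)·T₀ = (1.11815 − 1) × 290 = 34.3 K

34.3 K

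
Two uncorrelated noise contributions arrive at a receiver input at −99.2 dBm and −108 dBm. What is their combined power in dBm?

Convert to linear, add, convert back:
P₁ = 1.20×10⁻¹³ W, P₂ = 1.58×10⁻¹⁴ W
P_tot = 1.36×10⁻¹³ W → 10 log₁₀(P_tot / 10⁻³) = −98.7 dBm

−98.7 dBm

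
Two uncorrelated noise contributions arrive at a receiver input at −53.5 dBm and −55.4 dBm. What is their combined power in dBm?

Convert to linear, add, convert back:
P₁ = 4.47×10⁻⁹ W, P₂ = 2.88×10⁻⁹ W
P_tot = 7.35×10⁻⁹ W → 10 log₁₀(P_tot / 10⁻³) = −51.3 dBm

−51.3 dBm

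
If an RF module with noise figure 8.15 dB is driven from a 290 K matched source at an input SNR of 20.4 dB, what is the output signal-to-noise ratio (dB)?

12.25 dB

By definition F = SNR_in/SNR_out, so in dB: SNR_out = SNR_in − NF
SNR_out = 20.4 − 8.15 = 12.25 dB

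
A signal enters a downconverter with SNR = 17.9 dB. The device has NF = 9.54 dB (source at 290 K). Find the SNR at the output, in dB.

By definition F = SNR_in/SNR_out, so in dB: SNR_out = SNR_in − NF
SNR_out = 17.9 − 9.54 = 8.36 dB

8.36 dB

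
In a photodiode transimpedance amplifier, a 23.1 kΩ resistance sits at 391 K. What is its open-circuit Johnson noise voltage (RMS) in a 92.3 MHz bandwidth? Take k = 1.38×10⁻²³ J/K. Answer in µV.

215 µV

V_n = √(4kTRB)
4kTRB = 4 × 1.38×10⁻²³ × 391 × 2.31×10⁴ × 9.23×10⁷ = 4.60×10⁻⁸ V²
V_n = √(4.60×10⁻⁸) = 2.15×10⁻⁴ V = 215 µV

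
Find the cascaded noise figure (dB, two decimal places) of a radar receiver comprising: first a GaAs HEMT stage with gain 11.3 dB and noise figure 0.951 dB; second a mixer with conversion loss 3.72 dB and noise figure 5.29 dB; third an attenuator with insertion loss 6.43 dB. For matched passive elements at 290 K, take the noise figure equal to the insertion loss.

3.04 dB

Convert to linear (a loss of L dB is a gain of −L dB): F_i = 10^(NF_i/10), G_i = 10^(G_i,dB/10)
  Stage 1: F_1 = 10^(0.951/10) = 1.245, G_1 = 10^(11.3/10) = 13.49
  Stage 2: F_2 = 10^(5.29/10) = 3.381, G_2 = 10^(−3.72/10) = 0.4246
  Stage 3: F_3 = 10^(6.43/10) = 4.395, G_3 = 10^(−6.43/10) = 0.2275
Friis cascade:
  F = 1.245 + (3.381 − 1)/13.49 + (4.395 − 1)/5.728 = 2.014
NF = 10 log₁₀(2.014) = 3.04 dB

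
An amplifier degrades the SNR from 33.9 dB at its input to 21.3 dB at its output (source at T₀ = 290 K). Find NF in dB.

12.6 dB

NF (dB) = SNR_in(dB) − SNR_out(dB) when the source is at T₀
NF = 33.9 − 21.3 = 12.6 dB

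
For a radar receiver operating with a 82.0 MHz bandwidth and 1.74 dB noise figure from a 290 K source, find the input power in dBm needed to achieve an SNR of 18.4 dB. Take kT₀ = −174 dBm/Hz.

−74.7 dBm

Sensitivity = −174 + 10 log₁₀(B) + NF + SNR_min
= −174 + 79.14 + 1.74 + 18.4
= −74.72 dBm → −74.7 dBm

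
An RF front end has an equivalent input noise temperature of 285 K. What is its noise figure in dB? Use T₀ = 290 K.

2.97 dB

F = 1 + T_e/T₀ = 1 + 285/290 = 1.98276
NF = 10 log₁₀(1.98276) = 2.97 dB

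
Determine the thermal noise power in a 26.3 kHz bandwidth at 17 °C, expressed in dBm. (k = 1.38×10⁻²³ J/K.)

T = 17 °C + 273.15 = 290.15 K
P_n = kTB = 1.38×10⁻²³ × 290.15 × 2.63×10⁴ = 1.05×10⁻¹⁶ W
In dBm: 10 log₁₀(1.05×10⁻¹⁶ / 10⁻³) = −129.8 dBm

−129.8 dBm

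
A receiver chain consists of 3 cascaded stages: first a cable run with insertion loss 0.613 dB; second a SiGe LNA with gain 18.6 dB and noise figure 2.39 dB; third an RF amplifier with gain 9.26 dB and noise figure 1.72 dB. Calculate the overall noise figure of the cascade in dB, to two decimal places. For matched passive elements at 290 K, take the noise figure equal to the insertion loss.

3.02 dB

Convert to linear (a loss of L dB is a gain of −L dB): F_i = 10^(NF_i/10), G_i = 10^(G_i,dB/10)
  Stage 1: F_1 = 10^(0.613/10) = 1.152, G_1 = 10^(−0.613/10) = 0.8684
  Stage 2: F_2 = 10^(2.39/10) = 1.734, G_2 = 10^(18.6/10) = 72.44
  Stage 3: F_3 = 10^(1.72/10) = 1.486, G_3 = 10^(9.26/10) = 8.433
Friis cascade:
  F = 1.152 + (1.734 − 1)/0.8684 + (1.486 − 1)/62.91 = 2.004
NF = 10 log₁₀(2.004) = 3.02 dB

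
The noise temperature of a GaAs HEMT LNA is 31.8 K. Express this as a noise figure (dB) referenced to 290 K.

0.452 dB

F = 1 + T_e/T₀ = 1 + 31.8/290 = 1.10966
NF = 10 log₁₀(1.10966) = 0.452 dB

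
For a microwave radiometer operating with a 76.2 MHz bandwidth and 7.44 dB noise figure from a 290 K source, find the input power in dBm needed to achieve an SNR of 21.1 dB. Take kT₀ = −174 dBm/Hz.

−66.6 dBm

Sensitivity = −174 + 10 log₁₀(B) + NF + SNR_min
= −174 + 78.82 + 7.44 + 21.1
= −66.64 dBm → −66.6 dBm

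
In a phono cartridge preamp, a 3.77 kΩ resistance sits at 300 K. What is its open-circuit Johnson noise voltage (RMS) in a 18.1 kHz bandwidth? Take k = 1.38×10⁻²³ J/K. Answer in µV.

1.06 µV

V_n = √(4kTRB)
4kTRB = 4 × 1.38×10⁻²³ × 300 × 3.77×10³ × 1.81×10⁴ = 1.13×10⁻¹² V²
V_n = √(1.13×10⁻¹²) = 1.06×10⁻⁶ V = 1.06 µV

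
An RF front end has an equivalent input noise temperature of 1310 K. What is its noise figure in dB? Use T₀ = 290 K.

7.42 dB

F = 1 + T_e/T₀ = 1 + 1310/290 = 5.51724
NF = 10 log₁₀(5.51724) = 7.42 dB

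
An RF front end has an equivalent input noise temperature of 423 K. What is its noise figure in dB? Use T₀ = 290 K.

F = 1 + T_e/T₀ = 1 + 423/290 = 2.45862
NF = 10 log₁₀(2.45862) = 3.91 dB

3.91 dB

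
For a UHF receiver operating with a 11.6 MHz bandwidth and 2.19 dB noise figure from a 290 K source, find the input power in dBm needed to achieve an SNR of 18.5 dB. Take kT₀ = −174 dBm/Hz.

−82.7 dBm

Sensitivity = −174 + 10 log₁₀(B) + NF + SNR_min
= −174 + 70.64 + 2.19 + 18.5
= −82.67 dBm → −82.7 dBm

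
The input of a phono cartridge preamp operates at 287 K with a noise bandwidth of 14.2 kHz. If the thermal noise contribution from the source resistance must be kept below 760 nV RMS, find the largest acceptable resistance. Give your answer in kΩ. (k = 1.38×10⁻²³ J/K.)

Johnson–Nyquist: V_n = √(4kTRB) ⇒ R = V_n² / (4kTB)
4kTB = 4 × 1.38×10⁻²³ × 287 × 1.42×10⁴ = 2.25×10⁻¹⁶
R = (7.60×10⁻⁷)² / 2.25×10⁻¹⁶ = 2.57×10³ Ω = 2.57 kΩ

2.57 kΩ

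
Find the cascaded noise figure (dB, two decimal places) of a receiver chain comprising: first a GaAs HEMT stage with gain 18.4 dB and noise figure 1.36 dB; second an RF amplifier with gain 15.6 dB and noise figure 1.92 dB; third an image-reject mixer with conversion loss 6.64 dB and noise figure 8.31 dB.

1.39 dB

Convert to linear (a loss of L dB is a gain of −L dB): F_i = 10^(NF_i/10), G_i = 10^(G_i,dB/10)
  Stage 1: F_1 = 10^(1.36/10) = 1.368, G_1 = 10^(18.4/10) = 69.18
  Stage 2: F_2 = 10^(1.92/10) = 1.556, G_2 = 10^(15.6/10) = 36.31
  Stage 3: F_3 = 10^(8.31/10) = 6.776, G_3 = 10^(−6.64/10) = 0.2168
Friis cascade:
  F = 1.368 + (1.556 − 1)/69.18 + (6.776 − 1)/2512 = 1.378
NF = 10 log₁₀(1.378) = 1.39 dB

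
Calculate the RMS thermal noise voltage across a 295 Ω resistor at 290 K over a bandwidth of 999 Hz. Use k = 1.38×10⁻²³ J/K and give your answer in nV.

V_n = √(4kTRB)
4kTRB = 4 × 1.38×10⁻²³ × 290 × 2.95×10² × 9.99×10² = 4.72×10⁻¹⁵ V²
V_n = √(4.72×10⁻¹⁵) = 6.87×10⁻⁸ V = 68.7 nV

68.7 nV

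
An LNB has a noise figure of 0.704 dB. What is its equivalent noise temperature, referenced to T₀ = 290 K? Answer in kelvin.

F = 10^(0.704/10) = 1.17598
T_e = (F − 1)·T₀ = (1.17598 − 1) × 290 = 51.0 K

51.0 K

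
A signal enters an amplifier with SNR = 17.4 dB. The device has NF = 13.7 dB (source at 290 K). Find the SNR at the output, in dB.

By definition F = SNR_in/SNR_out, so in dB: SNR_out = SNR_in − NF
SNR_out = 17.4 − 13.7 = 3.7 dB

3.7 dB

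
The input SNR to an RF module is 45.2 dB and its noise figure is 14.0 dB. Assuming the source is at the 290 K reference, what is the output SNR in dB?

By definition F = SNR_in/SNR_out, so in dB: SNR_out = SNR_in − NF
SNR_out = 45.2 − 14.0 = 31.2 dB

31.2 dB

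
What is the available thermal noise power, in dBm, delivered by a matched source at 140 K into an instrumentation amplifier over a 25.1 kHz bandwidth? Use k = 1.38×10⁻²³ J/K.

−133.1 dBm

P_n = kTB = 1.38×10⁻²³ × 140 × 2.51×10⁴ = 4.85×10⁻¹⁷ W
In dBm: 10 log₁₀(4.85×10⁻¹⁷ / 10⁻³) = −133.1 dBm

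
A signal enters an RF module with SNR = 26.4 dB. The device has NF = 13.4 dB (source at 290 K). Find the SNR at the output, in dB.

By definition F = SNR_in/SNR_out, so in dB: SNR_out = SNR_in − NF
SNR_out = 26.4 − 13.4 = 13.0 dB

13.0 dB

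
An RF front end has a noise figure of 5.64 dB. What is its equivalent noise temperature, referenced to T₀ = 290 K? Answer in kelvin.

F = 10^(5.64/10) = 3.66438
T_e = (F − 1)·T₀ = (3.66438 − 1) × 290 = 773 K

773 K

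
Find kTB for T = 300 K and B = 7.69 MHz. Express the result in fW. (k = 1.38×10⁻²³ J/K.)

31.8 fW

P_n = kTB = 1.38×10⁻²³ × 300 × 7.69×10⁶ = 3.18×10⁻¹⁴ W = 31.8 fW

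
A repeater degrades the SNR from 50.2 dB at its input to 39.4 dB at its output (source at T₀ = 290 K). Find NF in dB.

10.8 dB

NF (dB) = SNR_in(dB) − SNR_out(dB) when the source is at T₀
NF = 50.2 − 39.4 = 10.8 dB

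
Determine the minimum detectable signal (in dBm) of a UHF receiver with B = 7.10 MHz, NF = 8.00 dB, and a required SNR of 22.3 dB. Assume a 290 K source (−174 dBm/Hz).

Sensitivity = −174 + 10 log₁₀(B) + NF + SNR_min
= −174 + 68.51 + 8.00 + 22.3
= −75.19 dBm → −75.2 dBm

−75.2 dBm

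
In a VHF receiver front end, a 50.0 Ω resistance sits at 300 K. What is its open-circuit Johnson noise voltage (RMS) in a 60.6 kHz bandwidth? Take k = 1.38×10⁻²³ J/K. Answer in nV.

V_n = √(4kTRB)
4kTRB = 4 × 1.38×10⁻²³ × 300 × 5.00×10¹ × 6.06×10⁴ = 5.02×10⁻¹⁴ V²
V_n = √(5.02×10⁻¹⁴) = 2.24×10⁻⁷ V = 224 nV

224 nV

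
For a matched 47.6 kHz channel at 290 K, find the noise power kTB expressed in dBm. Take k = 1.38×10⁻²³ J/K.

P_n = kTB = 1.38×10⁻²³ × 290 × 4.76×10⁴ = 1.90×10⁻¹⁶ W
In dBm: 10 log₁₀(1.90×10⁻¹⁶ / 10⁻³) = −127.2 dBm

−127.2 dBm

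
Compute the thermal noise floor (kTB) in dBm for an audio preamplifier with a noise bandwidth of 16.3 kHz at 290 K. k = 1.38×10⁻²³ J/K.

−131.9 dBm

P_n = kTB = 1.38×10⁻²³ × 290 × 1.63×10⁴ = 6.52×10⁻¹⁷ W
In dBm: 10 log₁₀(6.52×10⁻¹⁷ / 10⁻³) = −131.9 dBm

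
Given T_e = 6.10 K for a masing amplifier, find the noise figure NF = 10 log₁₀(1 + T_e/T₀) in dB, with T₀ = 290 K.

0.090 dB

F = 1 + T_e/T₀ = 1 + 6.10/290 = 1.02103
NF = 10 log₁₀(1.02103) = 0.090 dB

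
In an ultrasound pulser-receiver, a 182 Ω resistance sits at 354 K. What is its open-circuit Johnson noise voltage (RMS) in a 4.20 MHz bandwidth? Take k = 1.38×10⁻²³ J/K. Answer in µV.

V_n = √(4kTRB)
4kTRB = 4 × 1.38×10⁻²³ × 354 × 1.82×10² × 4.20×10⁶ = 1.49×10⁻¹¹ V²
V_n = √(1.49×10⁻¹¹) = 3.86×10⁻⁶ V = 3.86 µV

3.86 µV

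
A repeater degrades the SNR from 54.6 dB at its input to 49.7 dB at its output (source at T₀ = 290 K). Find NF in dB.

NF (dB) = SNR_in(dB) − SNR_out(dB) when the source is at T₀
NF = 54.6 − 49.7 = 4.9 dB

4.9 dB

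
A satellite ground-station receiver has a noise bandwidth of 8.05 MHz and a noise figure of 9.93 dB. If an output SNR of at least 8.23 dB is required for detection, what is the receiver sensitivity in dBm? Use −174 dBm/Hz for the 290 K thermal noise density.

Sensitivity = −174 + 10 log₁₀(B) + NF + SNR_min
= −174 + 69.06 + 9.93 + 8.23
= −86.78 dBm → −86.8 dBm

−86.8 dBm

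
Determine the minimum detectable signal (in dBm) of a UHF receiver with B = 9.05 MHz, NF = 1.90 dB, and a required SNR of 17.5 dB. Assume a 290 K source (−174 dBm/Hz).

Sensitivity = −174 + 10 log₁₀(B) + NF + SNR_min
= −174 + 69.57 + 1.90 + 17.5
= −85.03 dBm → −85.0 dBm

−85.0 dBm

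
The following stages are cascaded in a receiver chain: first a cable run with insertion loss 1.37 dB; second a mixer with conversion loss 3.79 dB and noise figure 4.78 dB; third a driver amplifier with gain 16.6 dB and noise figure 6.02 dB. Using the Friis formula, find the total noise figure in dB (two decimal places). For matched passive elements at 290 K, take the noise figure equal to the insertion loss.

Convert to linear (a loss of L dB is a gain of −L dB): F_i = 10^(NF_i/10), G_i = 10^(G_i,dB/10)
  Stage 1: F_1 = 10^(1.37/10) = 1.371, G_1 = 10^(−1.37/10) = 0.7295
  Stage 2: F_2 = 10^(4.78/10) = 3.006, G_2 = 10^(−3.79/10) = 0.4178
  Stage 3: F_3 = 10^(6.02/10) = 3.999, G_3 = 10^(16.6/10) = 45.71
Friis cascade:
  F = 1.371 + (3.006 − 1)/0.7295 + (3.999 − 1)/0.3048 = 13.96
NF = 10 log₁₀(13.96) = 11.45 dB

11.45 dB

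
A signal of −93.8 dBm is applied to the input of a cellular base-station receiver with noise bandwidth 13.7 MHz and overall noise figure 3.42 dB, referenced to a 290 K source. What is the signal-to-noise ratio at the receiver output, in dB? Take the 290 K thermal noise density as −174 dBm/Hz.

Noise floor: N = −174 + 10 log₁₀(B) + NF
10 log₁₀(1.37×10⁷) = 71.37 dB
N = −174 + 71.37 + 3.42 = −99.21 dBm
SNR = P_sig − N = −93.8 − (−99.21) = 5.41 dB → 5.4 dB

5.4 dB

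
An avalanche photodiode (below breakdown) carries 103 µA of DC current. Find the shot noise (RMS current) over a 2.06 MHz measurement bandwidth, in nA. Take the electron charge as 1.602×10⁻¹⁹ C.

I_n = √(2qI·B)
2qI·B = 2 × 1.602×10⁻¹⁹ × 1.03×10⁻⁴ × 2.06×10⁶ = 6.80×10⁻¹⁷ A²
I_n = √(6.80×10⁻¹⁷) = 8.25×10⁻⁹ A = 8.25 nA

8.25 nA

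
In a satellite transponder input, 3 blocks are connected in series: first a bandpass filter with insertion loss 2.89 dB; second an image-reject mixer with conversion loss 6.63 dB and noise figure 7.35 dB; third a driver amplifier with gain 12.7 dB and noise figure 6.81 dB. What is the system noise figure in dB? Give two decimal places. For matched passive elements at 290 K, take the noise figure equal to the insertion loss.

16.49 dB

Convert to linear (a loss of L dB is a gain of −L dB): F_i = 10^(NF_i/10), G_i = 10^(G_i,dB/10)
  Stage 1: F_1 = 10^(2.89/10) = 1.945, G_1 = 10^(−2.89/10) = 0.5140
  Stage 2: F_2 = 10^(7.35/10) = 5.433, G_2 = 10^(−6.63/10) = 0.2173
  Stage 3: F_3 = 10^(6.81/10) = 4.797, G_3 = 10^(12.7/10) = 18.62
Friis cascade:
  F = 1.945 + (5.433 − 1)/0.5140 + (4.797 − 1)/0.1117 = 44.57
NF = 10 log₁₀(44.57) = 16.49 dB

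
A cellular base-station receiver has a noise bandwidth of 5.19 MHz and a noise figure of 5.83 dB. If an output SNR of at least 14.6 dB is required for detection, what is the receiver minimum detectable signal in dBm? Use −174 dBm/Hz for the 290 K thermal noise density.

Sensitivity = −174 + 10 log₁₀(B) + NF + SNR_min
= −174 + 67.15 + 5.83 + 14.6
= −86.42 dBm → −86.4 dBm

−86.4 dBm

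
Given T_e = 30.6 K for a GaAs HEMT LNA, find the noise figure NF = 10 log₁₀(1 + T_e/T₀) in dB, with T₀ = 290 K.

0.436 dB

F = 1 + T_e/T₀ = 1 + 30.6/290 = 1.10552
NF = 10 log₁₀(1.10552) = 0.436 dB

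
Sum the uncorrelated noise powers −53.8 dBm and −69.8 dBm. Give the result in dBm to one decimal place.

−53.7 dBm

Convert to linear, add, convert back:
P₁ = 4.17×10⁻⁹ W, P₂ = 1.05×10⁻¹⁰ W
P_tot = 4.27×10⁻⁹ W → 10 log₁₀(P_tot / 10⁻³) = −53.7 dBm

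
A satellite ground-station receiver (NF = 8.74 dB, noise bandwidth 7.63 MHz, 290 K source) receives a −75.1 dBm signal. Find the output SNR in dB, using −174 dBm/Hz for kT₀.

Noise floor: N = −174 + 10 log₁₀(B) + NF
10 log₁₀(7.63×10⁶) = 68.83 dB
N = −174 + 68.83 + 8.74 = −96.43 dBm
SNR = P_sig − N = −75.1 − (−96.43) = 21.33 dB → 21.3 dB

21.3 dB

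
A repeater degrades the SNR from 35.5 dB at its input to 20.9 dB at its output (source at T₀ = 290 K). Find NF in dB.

NF (dB) = SNR_in(dB) − SNR_out(dB) when the source is at T₀
NF = 35.5 − 20.9 = 14.6 dB

14.6 dB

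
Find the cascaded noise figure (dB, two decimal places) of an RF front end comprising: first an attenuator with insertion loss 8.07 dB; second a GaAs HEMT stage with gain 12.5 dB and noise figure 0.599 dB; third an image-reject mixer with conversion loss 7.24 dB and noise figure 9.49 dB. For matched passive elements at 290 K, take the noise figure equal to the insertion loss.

10.09 dB

Convert to linear (a loss of L dB is a gain of −L dB): F_i = 10^(NF_i/10), G_i = 10^(G_i,dB/10)
  Stage 1: F_1 = 10^(8.07/10) = 6.412, G_1 = 10^(−8.07/10) = 0.1560
  Stage 2: F_2 = 10^(0.599/10) = 1.148, G_2 = 10^(12.5/10) = 17.78
  Stage 3: F_3 = 10^(9.49/10) = 8.892, G_3 = 10^(−7.24/10) = 0.1888
Friis cascade:
  F = 6.412 + (1.148 − 1)/0.1560 + (8.892 − 1)/2.773 = 10.21
NF = 10 log₁₀(10.21) = 10.09 dB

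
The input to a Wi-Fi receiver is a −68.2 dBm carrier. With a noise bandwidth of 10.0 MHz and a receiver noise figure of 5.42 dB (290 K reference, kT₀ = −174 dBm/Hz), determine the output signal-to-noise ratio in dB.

30.4 dB

Noise floor: N = −174 + 10 log₁₀(B) + NF
10 log₁₀(1.00×10⁷) = 70 dB
N = −174 + 70 + 5.42 = −98.58 dBm
SNR = P_sig − N = −68.2 − (−98.58) = 30.38 dB → 30.4 dB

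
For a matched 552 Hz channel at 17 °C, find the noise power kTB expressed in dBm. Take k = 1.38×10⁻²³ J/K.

−146.6 dBm

T = 17 °C + 273.15 = 290.15 K
P_n = kTB = 1.38×10⁻²³ × 290.15 × 5.52×10² = 2.21×10⁻¹⁸ W
In dBm: 10 log₁₀(2.21×10⁻¹⁸ / 10⁻³) = −146.6 dBm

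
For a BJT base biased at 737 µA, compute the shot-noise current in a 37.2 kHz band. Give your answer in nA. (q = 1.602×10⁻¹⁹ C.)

I_n = √(2qI·B)
2qI·B = 2 × 1.602×10⁻¹⁹ × 7.37×10⁻⁴ × 3.72×10⁴ = 8.78×10⁻¹⁸ A²
I_n = √(8.78×10⁻¹⁸) = 2.96×10⁻⁹ A = 2.96 nA

2.96 nA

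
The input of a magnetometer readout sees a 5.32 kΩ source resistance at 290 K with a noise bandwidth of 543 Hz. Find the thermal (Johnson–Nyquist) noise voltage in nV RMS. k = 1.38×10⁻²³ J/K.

215 nV

V_n = √(4kTRB)
4kTRB = 4 × 1.38×10⁻²³ × 290 × 5.32×10³ × 5.43×10² = 4.62×10⁻¹⁴ V²
V_n = √(4.62×10⁻¹⁴) = 2.15×10⁻⁷ V = 215 nV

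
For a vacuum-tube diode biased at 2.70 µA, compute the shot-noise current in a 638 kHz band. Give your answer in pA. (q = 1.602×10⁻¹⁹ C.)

743 pA

I_n = √(2qI·B)
2qI·B = 2 × 1.602×10⁻¹⁹ × 2.70×10⁻⁶ × 6.38×10⁵ = 5.52×10⁻¹⁹ A²
I_n = √(5.52×10⁻¹⁹) = 7.43×10⁻¹⁰ A = 743 pA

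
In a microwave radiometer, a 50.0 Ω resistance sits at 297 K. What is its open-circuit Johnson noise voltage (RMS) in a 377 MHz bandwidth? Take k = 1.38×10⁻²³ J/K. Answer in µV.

V_n = √(4kTRB)
4kTRB = 4 × 1.38×10⁻²³ × 297 × 5.00×10¹ × 3.77×10⁸ = 3.09×10⁻¹⁰ V²
V_n = √(3.09×10⁻¹⁰) = 1.76×10⁻⁵ V = 17.6 µV

17.6 µV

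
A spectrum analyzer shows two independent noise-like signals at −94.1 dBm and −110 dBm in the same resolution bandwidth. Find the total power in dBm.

−94.0 dBm

Convert to linear, add, convert back:
P₁ = 3.89×10⁻¹³ W, P₂ = 1.00×10⁻¹⁴ W
P_tot = 3.99×10⁻¹³ W → 10 log₁₀(P_tot / 10⁻³) = −94.0 dBm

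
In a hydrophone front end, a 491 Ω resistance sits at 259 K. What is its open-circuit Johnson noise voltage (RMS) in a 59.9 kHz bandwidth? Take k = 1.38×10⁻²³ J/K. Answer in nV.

V_n = √(4kTRB)
4kTRB = 4 × 1.38×10⁻²³ × 259 × 4.91×10² × 5.99×10⁴ = 4.20×10⁻¹³ V²
V_n = √(4.20×10⁻¹³) = 6.48×10⁻⁷ V = 648 nV

648 nV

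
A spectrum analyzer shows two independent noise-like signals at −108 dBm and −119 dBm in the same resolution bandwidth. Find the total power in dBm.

Convert to linear, add, convert back:
P₁ = 1.58×10⁻¹⁴ W, P₂ = 1.26×10⁻¹⁵ W
P_tot = 1.71×10⁻¹⁴ W → 10 log₁₀(P_tot / 10⁻³) = −107.7 dBm

−107.7 dBm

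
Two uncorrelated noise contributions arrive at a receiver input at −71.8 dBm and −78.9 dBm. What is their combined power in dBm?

−71.0 dBm

Convert to linear, add, convert back:
P₁ = 6.61×10⁻¹¹ W, P₂ = 1.29×10⁻¹¹ W
P_tot = 7.90×10⁻¹¹ W → 10 log₁₀(P_tot / 10⁻³) = −71.0 dBm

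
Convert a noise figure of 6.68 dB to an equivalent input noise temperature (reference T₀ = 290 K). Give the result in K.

1060 K

F = 10^(6.68/10) = 4.65586
T_e = (F − 1)·T₀ = (4.65586 − 1) × 290 = 1060 K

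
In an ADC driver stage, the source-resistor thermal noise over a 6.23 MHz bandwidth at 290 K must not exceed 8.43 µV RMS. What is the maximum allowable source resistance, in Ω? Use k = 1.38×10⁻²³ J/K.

713 Ω

Johnson–Nyquist: V_n = √(4kTRB) ⇒ R = V_n² / (4kTB)
4kTB = 4 × 1.38×10⁻²³ × 290 × 6.23×10⁶ = 9.97×10⁻¹⁴
R = (8.43×10⁻⁶)² / 9.97×10⁻¹⁴ = 7.13×10² Ω = 713 Ω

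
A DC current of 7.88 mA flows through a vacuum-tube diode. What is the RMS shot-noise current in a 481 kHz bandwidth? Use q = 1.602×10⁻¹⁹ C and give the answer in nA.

I_n = √(2qI·B)
2qI·B = 2 × 1.602×10⁻¹⁹ × 7.88×10⁻³ × 4.81×10⁵ = 1.21×10⁻¹⁵ A²
I_n = √(1.21×10⁻¹⁵) = 3.48×10⁻⁸ A = 34.8 nA

34.8 nA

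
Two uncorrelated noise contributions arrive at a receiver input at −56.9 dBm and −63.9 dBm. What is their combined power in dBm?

−56.1 dBm

Convert to linear, add, convert back:
P₁ = 2.04×10⁻⁹ W, P₂ = 4.07×10⁻¹⁰ W
P_tot = 2.45×10⁻⁹ W → 10 log₁₀(P_tot / 10⁻³) = −56.1 dBm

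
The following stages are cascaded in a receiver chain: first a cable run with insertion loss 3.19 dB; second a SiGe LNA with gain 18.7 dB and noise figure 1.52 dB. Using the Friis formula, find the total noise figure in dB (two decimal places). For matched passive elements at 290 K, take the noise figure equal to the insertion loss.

4.71 dB

Convert to linear (a loss of L dB is a gain of −L dB): F_i = 10^(NF_i/10), G_i = 10^(G_i,dB/10)
  Stage 1: F_1 = 10^(3.19/10) = 2.084, G_1 = 10^(−3.19/10) = 0.4797
  Stage 2: F_2 = 10^(1.52/10) = 1.419, G_2 = 10^(18.7/10) = 74.13
Friis cascade:
  F = 2.084 + (1.419 − 1)/0.4797 = 2.958
NF = 10 log₁₀(2.958) = 4.71 dB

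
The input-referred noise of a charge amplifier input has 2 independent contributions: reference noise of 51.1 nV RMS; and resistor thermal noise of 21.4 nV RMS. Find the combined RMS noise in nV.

55.4 nV

Uncorrelated sources add in power (mean-square): V_tot = √(ΣV_i²)
V_tot = √[(5.11×10⁻⁸)² + (2.14×10⁻⁸)²] = 5.54×10⁻⁸ V = 55.4 nV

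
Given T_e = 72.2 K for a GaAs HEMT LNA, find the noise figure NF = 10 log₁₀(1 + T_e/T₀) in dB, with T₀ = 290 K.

F = 1 + T_e/T₀ = 1 + 72.2/290 = 1.24897
NF = 10 log₁₀(1.24897) = 0.966 dB

0.966 dB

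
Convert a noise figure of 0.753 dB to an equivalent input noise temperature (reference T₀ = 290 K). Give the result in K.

54.9 K

F = 10^(0.753/10) = 1.18932
T_e = (F − 1)·T₀ = (1.18932 − 1) × 290 = 54.9 K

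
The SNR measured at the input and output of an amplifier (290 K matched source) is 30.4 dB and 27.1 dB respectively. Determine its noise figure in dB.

NF (dB) = SNR_in(dB) − SNR_out(dB) when the source is at T₀
NF = 30.4 − 27.1 = 3.3 dB

3.3 dB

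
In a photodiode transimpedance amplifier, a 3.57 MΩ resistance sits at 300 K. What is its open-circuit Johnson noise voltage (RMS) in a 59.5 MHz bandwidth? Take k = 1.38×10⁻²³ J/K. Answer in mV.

1.88 mV

V_n = √(4kTRB)
4kTRB = 4 × 1.38×10⁻²³ × 300 × 3.57×10⁶ × 5.95×10⁷ = 3.52×10⁻⁶ V²
V_n = √(3.52×10⁻⁶) = 1.88×10⁻³ V = 1.88 mV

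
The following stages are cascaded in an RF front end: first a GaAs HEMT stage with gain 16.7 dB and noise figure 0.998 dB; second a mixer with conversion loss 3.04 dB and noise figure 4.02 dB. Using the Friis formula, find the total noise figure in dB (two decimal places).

1.11 dB

Convert to linear (a loss of L dB is a gain of −L dB): F_i = 10^(NF_i/10), G_i = 10^(G_i,dB/10)
  Stage 1: F_1 = 10^(0.998/10) = 1.258, G_1 = 10^(16.7/10) = 46.77
  Stage 2: F_2 = 10^(4.02/10) = 2.523, G_2 = 10^(−3.04/10) = 0.4966
Friis cascade:
  F = 1.258 + (2.523 − 1)/46.77 = 1.291
NF = 10 log₁₀(1.291) = 1.11 dB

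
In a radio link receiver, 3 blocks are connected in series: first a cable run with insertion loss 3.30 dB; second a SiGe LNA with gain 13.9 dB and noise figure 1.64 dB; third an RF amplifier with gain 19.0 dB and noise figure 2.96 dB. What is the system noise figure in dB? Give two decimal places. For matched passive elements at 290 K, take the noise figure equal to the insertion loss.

Convert to linear (a loss of L dB is a gain of −L dB): F_i = 10^(NF_i/10), G_i = 10^(G_i,dB/10)
  Stage 1: F_1 = 10^(3.30/10) = 2.138, G_1 = 10^(−3.30/10) = 0.4677
  Stage 2: F_2 = 10^(1.64/10) = 1.459, G_2 = 10^(13.9/10) = 24.55
  Stage 3: F_3 = 10^(2.96/10) = 1.977, G_3 = 10^(19.0/10) = 79.43
Friis cascade:
  F = 2.138 + (1.459 − 1)/0.4677 + (1.977 − 1)/11.48 = 3.204
NF = 10 log₁₀(3.204) = 5.06 dB

5.06 dB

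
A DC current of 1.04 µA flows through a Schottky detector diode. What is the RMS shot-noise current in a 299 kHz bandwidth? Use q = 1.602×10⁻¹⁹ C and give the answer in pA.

I_n = √(2qI·B)
2qI·B = 2 × 1.602×10⁻¹⁹ × 1.04×10⁻⁶ × 2.99×10⁵ = 9.96×10⁻²⁰ A²
I_n = √(9.96×10⁻²⁰) = 3.16×10⁻¹⁰ A = 316 pA

316 pA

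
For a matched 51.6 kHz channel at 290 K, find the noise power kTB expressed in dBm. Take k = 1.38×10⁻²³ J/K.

−126.9 dBm

P_n = kTB = 1.38×10⁻²³ × 290 × 5.16×10⁴ = 2.07×10⁻¹⁶ W
In dBm: 10 log₁₀(2.07×10⁻¹⁶ / 10⁻³) = −126.9 dBm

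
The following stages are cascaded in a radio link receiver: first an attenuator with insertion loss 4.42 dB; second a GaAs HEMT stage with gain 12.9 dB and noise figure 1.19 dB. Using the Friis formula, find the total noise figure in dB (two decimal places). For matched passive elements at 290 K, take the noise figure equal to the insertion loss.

Convert to linear (a loss of L dB is a gain of −L dB): F_i = 10^(NF_i/10), G_i = 10^(G_i,dB/10)
  Stage 1: F_1 = 10^(4.42/10) = 2.767, G_1 = 10^(−4.42/10) = 0.3614
  Stage 2: F_2 = 10^(1.19/10) = 1.315, G_2 = 10^(12.9/10) = 19.50
Friis cascade:
  F = 2.767 + (1.315 − 1)/0.3614 = 3.639
NF = 10 log₁₀(3.639) = 5.61 dB

5.61 dB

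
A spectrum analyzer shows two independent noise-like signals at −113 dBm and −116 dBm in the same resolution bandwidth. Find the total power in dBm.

−111.2 dBm

Convert to linear, add, convert back:
P₁ = 5.01×10⁻¹⁵ W, P₂ = 2.51×10⁻¹⁵ W
P_tot = 7.52×10⁻¹⁵ W → 10 log₁₀(P_tot / 10⁻³) = −111.2 dBm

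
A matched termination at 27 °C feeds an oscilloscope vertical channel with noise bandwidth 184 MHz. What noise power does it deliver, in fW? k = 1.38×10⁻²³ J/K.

762 fW

T = 27 °C + 273.15 = 300.15 K
P_n = kTB = 1.38×10⁻²³ × 300.15 × 1.84×10⁸ = 7.62×10⁻¹³ W = 762 fW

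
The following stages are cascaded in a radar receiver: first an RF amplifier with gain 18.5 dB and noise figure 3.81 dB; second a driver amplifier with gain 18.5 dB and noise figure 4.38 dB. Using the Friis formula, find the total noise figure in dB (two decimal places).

Convert to linear (a loss of L dB is a gain of −L dB): F_i = 10^(NF_i/10), G_i = 10^(G_i,dB/10)
  Stage 1: F_1 = 10^(3.81/10) = 2.404, G_1 = 10^(18.5/10) = 70.79
  Stage 2: F_2 = 10^(4.38/10) = 2.742, G_2 = 10^(18.5/10) = 70.79
Friis cascade:
  F = 2.404 + (2.742 − 1)/70.79 = 2.429
NF = 10 log₁₀(2.429) = 3.85 dB

3.85 dB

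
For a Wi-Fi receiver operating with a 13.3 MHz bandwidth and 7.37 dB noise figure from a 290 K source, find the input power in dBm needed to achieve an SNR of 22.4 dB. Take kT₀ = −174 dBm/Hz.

Sensitivity = −174 + 10 log₁₀(B) + NF + SNR_min
= −174 + 71.24 + 7.37 + 22.4
= −72.99 dBm → −73.0 dBm

−73.0 dBm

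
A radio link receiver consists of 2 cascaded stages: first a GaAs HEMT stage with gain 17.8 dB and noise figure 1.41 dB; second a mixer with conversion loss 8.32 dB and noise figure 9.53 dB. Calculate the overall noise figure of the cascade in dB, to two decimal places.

Convert to linear (a loss of L dB is a gain of −L dB): F_i = 10^(NF_i/10), G_i = 10^(G_i,dB/10)
  Stage 1: F_1 = 10^(1.41/10) = 1.384, G_1 = 10^(17.8/10) = 60.26
  Stage 2: F_2 = 10^(9.53/10) = 8.974, G_2 = 10^(−8.32/10) = 0.1472
Friis cascade:
  F = 1.384 + (8.974 − 1)/60.26 = 1.516
NF = 10 log₁₀(1.516) = 1.81 dB

1.81 dB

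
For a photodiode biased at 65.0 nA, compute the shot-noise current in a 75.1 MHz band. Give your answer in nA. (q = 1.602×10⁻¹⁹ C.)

I_n = √(2qI·B)
2qI·B = 2 × 1.602×10⁻¹⁹ × 6.50×10⁻⁸ × 7.51×10⁷ = 1.56×10⁻¹⁸ A²
I_n = √(1.56×10⁻¹⁸) = 1.25×10⁻⁹ A = 1.25 nA

1.25 nA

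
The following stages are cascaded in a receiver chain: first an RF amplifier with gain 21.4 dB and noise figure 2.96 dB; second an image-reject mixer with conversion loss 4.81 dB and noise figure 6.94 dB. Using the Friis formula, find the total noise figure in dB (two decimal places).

Convert to linear (a loss of L dB is a gain of −L dB): F_i = 10^(NF_i/10), G_i = 10^(G_i,dB/10)
  Stage 1: F_1 = 10^(2.96/10) = 1.977, G_1 = 10^(21.4/10) = 138.0
  Stage 2: F_2 = 10^(6.94/10) = 4.943, G_2 = 10^(−4.81/10) = 0.3304
Friis cascade:
  F = 1.977 + (4.943 − 1)/138.0 = 2.006
NF = 10 log₁₀(2.006) = 3.02 dB

3.02 dB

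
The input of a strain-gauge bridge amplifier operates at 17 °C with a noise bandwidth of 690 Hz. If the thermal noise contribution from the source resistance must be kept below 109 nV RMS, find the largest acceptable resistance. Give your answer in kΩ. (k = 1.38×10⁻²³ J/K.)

T = 17 °C + 273.15 = 290.15 K
Johnson–Nyquist: V_n = √(4kTRB) ⇒ R = V_n² / (4kTB)
4kTB = 4 × 1.38×10⁻²³ × 290.15 × 6.90×10² = 1.11×10⁻¹⁷
R = (1.09×10⁻⁷)² / 1.11×10⁻¹⁷ = 1.08×10³ Ω = 1.08 kΩ

1.08 kΩ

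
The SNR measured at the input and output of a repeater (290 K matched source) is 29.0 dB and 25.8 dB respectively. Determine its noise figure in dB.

NF (dB) = SNR_in(dB) − SNR_out(dB) when the source is at T₀
NF = 29.0 − 25.8 = 3.2 dB

3.2 dB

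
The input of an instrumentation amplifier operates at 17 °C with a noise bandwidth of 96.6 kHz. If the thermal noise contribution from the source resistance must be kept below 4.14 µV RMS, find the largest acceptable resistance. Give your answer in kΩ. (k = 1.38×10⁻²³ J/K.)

T = 17 °C + 273.15 = 290.15 K
Johnson–Nyquist: V_n = √(4kTRB) ⇒ R = V_n² / (4kTB)
4kTB = 4 × 1.38×10⁻²³ × 290.15 × 9.66×10⁴ = 1.55×10⁻¹⁵
R = (4.14×10⁻⁶)² / 1.55×10⁻¹⁵ = 1.11×10⁴ Ω = 11.1 kΩ

11.1 kΩ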